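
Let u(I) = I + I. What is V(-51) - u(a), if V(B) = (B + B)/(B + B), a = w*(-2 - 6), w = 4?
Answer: 65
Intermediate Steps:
a = -32 (a = 4*(-2 - 6) = 4*(-8) = -32)
u(I) = 2*I
V(B) = 1 (V(B) = (2*B)/((2*B)) = (2*B)*(1/(2*B)) = 1)
V(-51) - u(a) = 1 - 2*(-32) = 1 - 1*(-64) = 1 + 64 = 65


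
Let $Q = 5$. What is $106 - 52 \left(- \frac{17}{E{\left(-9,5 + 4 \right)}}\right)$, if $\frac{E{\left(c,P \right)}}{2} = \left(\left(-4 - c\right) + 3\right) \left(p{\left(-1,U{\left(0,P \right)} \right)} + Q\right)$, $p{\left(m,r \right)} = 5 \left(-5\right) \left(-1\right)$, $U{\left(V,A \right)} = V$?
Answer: $\frac{12941}{120} \approx 107.84$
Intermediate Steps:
$p{\left(m,r \right)} = 25$ ($p{\left(m,r \right)} = \left(-25\right) \left(-1\right) = 25$)
$E{\left(c,P \right)} = -60 - 60 c$ ($E{\left(c,P \right)} = 2 \left(\left(-4 - c\right) + 3\right) \left(25 + 5\right) = 2 \left(-1 - c\right) 30 = 2 \left(-30 - 30 c\right) = -60 - 60 c$)
$106 - 52 \left(- \frac{17}{E{\left(-9,5 + 4 \right)}}\right) = 106 - 52 \left(- \frac{17}{-60 - -540}\right) = 106 - 52 \left(- \frac{17}{-60 + 540}\right) = 106 - 52 \left(- \frac{17}{480}\right) = 106 - 52 \left(\left(-17\right) \frac{1}{480}\right) = 106 - - \frac{221}{120} = 106 + \frac{221}{120} = \frac{12941}{120}$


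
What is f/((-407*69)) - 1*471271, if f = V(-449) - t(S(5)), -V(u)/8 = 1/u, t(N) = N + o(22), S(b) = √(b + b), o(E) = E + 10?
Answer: -5942381853997/12609267 + √10/28083 ≈ -4.7127e+5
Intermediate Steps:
o(E) = 10 + E
S(b) = √2*√b (S(b) = √(2*b) = √2*√b)
t(N) = 32 + N (t(N) = N + (10 + 22) = N + 32 = 32 + N)
V(u) = -8/u
f = -14360/449 - √10 (f = -8/(-449) - (32 + √2*√5) = -8*(-1/449) - (32 + √10) = 8/449 + (-32 - √10) = -14360/449 - √10 ≈ -35.144)
f/((-407*69)) - 1*471271 = (-14360/449 - √10)/((-407*69)) - 1*471271 = (-14360/449 - √10)/(-28083) - 471271 = (-14360/449 - √10)*(-1/28083) - 471271 = (14360/12609267 + √10/28083) - 471271 = -5942381853997/12609267 + √10/28083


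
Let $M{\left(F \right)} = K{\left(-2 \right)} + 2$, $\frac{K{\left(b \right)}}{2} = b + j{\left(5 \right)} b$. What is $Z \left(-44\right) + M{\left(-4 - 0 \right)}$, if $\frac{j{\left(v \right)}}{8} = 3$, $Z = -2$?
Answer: $-10$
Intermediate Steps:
$j{\left(v \right)} = 24$ ($j{\left(v \right)} = 8 \cdot 3 = 24$)
$K{\left(b \right)} = 50 b$ ($K{\left(b \right)} = 2 \left(b + 24 b\right) = 2 \cdot 25 b = 50 b$)
$M{\left(F \right)} = -98$ ($M{\left(F \right)} = 50 \left(-2\right) + 2 = -100 + 2 = -98$)
$Z \left(-44\right) + M{\left(-4 - 0 \right)} = \left(-2\right) \left(-44\right) - 98 = 88 - 98 = -10$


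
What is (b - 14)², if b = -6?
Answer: 400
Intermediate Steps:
(b - 14)² = (-6 - 14)² = (-20)² = 400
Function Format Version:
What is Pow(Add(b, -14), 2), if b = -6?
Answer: 400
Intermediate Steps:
Pow(Add(b, -14), 2) = Pow(Add(-6, -14), 2) = Pow(-20, 2) = 400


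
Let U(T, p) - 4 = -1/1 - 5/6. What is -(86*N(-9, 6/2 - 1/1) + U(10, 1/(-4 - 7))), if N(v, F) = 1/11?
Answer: -659/66 ≈ -9.9848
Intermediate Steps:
N(v, F) = 1/11
U(T, p) = 13/6 (U(T, p) = 4 + (-1/1 - 5/6) = 4 + (-1*1 - 5*⅙) = 4 + (-1 - ⅚) = 4 - 11/6 = 13/6)
-(86*N(-9, 6/2 - 1/1) + U(10, 1/(-4 - 7))) = -(86*(1/11) + 13/6) = -(86/11 + 13/6) = -1*659/66 = -659/66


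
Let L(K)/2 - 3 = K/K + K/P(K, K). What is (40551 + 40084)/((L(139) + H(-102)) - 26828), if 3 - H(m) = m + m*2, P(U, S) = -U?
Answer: -80635/26513 ≈ -3.0413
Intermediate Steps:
L(K) = 6 (L(K) = 6 + 2*(K/K + K/((-K))) = 6 + 2*(1 + K*(-1/K)) = 6 + 2*(1 - 1) = 6 + 2*0 = 6 + 0 = 6)
H(m) = 3 - 3*m (H(m) = 3 - (m + m*2) = 3 - (m + 2*m) = 3 - 3*m)
(40551 + 40084)/((L(139) + H(-102)) - 26828) = (40551 + 40084)/((6 + (3 - 3*(-102))) - 26828) = 80635/((6 + (3 + 306)) - 26828) = 80635/((6 + 309) - 26828) = 80635/(315 - 26828) = 80635/(-26513) = 80635*(-1/26513) = -80635/26513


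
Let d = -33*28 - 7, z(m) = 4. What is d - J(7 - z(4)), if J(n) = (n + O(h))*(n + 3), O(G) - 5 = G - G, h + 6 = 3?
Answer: -979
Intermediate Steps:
d = -931 (d = -924 - 7 = -931)
h = -3 (h = -6 + 3 = -3)
O(G) = 5 (O(G) = 5 + (G - G) = 5 + 0 = 5)
J(n) = (3 + n)*(5 + n) (J(n) = (n + 5)*(n + 3) = (5 + n)*(3 + n) = (3 + n)*(5 + n))
d - J(7 - z(4)) = -931 - (15 + (7 - 1*4)² + 8*(7 - 1*4)) = -931 - (15 + (7 - 4)² + 8*(7 - 4)) = -931 - (15 + 3² + 8*3) = -931 - (15 + 9 + 24) = -931 - 1*48 = -931 - 48 = -979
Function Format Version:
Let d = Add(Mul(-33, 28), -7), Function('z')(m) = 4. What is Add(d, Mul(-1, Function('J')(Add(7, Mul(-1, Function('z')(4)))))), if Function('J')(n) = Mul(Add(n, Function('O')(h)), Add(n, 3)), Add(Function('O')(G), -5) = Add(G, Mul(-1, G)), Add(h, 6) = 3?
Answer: -979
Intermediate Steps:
d = -931 (d = Add(-924, -7) = -931)
h = -3 (h = Add(-6, 3) = -3)
Function('O')(G) = 5 (Function('O')(G) = Add(5, Add(G, Mul(-1, G))) = Add(5, 0) = 5)
Function('J')(n) = Mul(Add(3, n), Add(5, n)) (Function('J')(n) = Mul(Add(n, 5), Add(n, 3)) = Mul(Add(5, n), Add(3, n)) = Mul(Add(3, n), Add(5, n)))
Add(d, Mul(-1, Function('J')(Add(7, Mul(-1, Function('z')(4)))))) = Add(-931, Mul(-1, Add(15, Pow(Add(7, Mul(-1, 4)), 2), Mul(8, Add(7, Mul(-1, 4)))))) = Add(-931, Mul(-1, Add(15, Pow(Add(7, -4), 2), Mul(8, Add(7, -4))))) = Add(-931, Mul(-1, Add(15, Pow(3, 2), Mul(8, 3)))) = Add(-931, Mul(-1, Add(15, 9, 24))) = Add(-931, Mul(-1, 48)) = Add(-931, -48) = -979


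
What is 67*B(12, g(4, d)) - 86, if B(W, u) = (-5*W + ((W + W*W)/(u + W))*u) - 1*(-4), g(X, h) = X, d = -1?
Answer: -1225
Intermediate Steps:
B(W, u) = 4 - 5*W + u*(W + W²)/(W + u) (B(W, u) = (-5*W + ((W + W²)/(W + u))*u) + 4 = (-5*W + u*(W + W²)/(W + u)) + 4 = 4 - 5*W + u*(W + W²)/(W + u))
67*B(12, g(4, d)) - 86 = 67*((-5*12² + 4*12 + 4*4 + 4*12² - 4*12*4)/(12 + 4)) - 86 = 67*((-5*144 + 48 + 16 + 4*144 - 192)/16) - 86 = 67*((-720 + 48 + 16 + 576 - 192)/16) - 86 = 67*((1/16)*(-272)) - 86 = 67*(-17) - 86 = -1139 - 86 = -1225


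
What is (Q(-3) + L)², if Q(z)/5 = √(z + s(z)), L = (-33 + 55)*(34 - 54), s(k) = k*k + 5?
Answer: 193875 - 4400*√11 ≈ 1.7928e+5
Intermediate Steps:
s(k) = 5 + k² (s(k) = k² + 5 = 5 + k²)
L = -440 (L = 22*(-20) = -440)
Q(z) = 5*√(5 + z + z²) (Q(z) = 5*√(z + (5 + z²)) = 5*√(5 + z + z²))
(Q(-3) + L)² = (5*√(5 - 3 + (-3)²) - 440)² = (5*√(5 - 3 + 9) - 440)² = (5*√11 - 440)² = (-440 + 5*√11)²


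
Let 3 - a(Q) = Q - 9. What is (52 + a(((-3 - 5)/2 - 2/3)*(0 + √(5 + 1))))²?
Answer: 12680/3 + 1792*√6/3 ≈ 5689.8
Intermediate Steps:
a(Q) = 12 - Q (a(Q) = 3 - (Q - 9) = 3 - (-9 + Q) = 3 + (9 - Q) = 12 - Q)
(52 + a(((-3 - 5)/2 - 2/3)*(0 + √(5 + 1))))² = (52 + (12 - ((-3 - 5)/2 - 2/3)*(0 + √(5 + 1))))² = (52 + (12 - (-8*½ - 2*⅓)*(0 + √6)))² = (52 + (12 - (-4 - ⅔)*√6))² = (52 + (12 - (-14)*√6/3))² = (52 + (12 + 14*√6/3))² = (64 + 14*√6/3)²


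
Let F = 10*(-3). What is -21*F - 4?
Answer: 626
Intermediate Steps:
F = -30
-21*F - 4 = -21*(-30) - 4 = 630 - 4 = 626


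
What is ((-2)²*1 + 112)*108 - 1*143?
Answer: 12385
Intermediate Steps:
((-2)²*1 + 112)*108 - 1*143 = (4*1 + 112)*108 - 143 = (4 + 112)*108 - 143 = 116*108 - 143 = 12528 - 143 = 12385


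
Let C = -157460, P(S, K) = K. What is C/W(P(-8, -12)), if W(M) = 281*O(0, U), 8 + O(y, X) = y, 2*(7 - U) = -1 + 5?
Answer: 39365/562 ≈ 70.044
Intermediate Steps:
U = 5 (U = 7 - (-1 + 5)/2 = 7 - 1/2*4 = 7 - 2 = 5)
O(y, X) = -8 + y
W(M) = -2248 (W(M) = 281*(-8 + 0) = 281*(-8) = -2248)
C/W(P(-8, -12)) = -157460/(-2248) = -157460*(-1/2248) = 39365/562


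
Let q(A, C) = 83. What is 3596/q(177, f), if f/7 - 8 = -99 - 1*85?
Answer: 3596/83 ≈ 43.325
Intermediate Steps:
f = -1232 (f = 56 + 7*(-99 - 1*85) = 56 + 7*(-99 - 85) = 56 + 7*(-184) = 56 - 1288 = -1232)
3596/q(177, f) = 3596/83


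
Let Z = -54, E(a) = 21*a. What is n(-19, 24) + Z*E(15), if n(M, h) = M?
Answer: -17029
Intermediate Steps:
n(-19, 24) + Z*E(15) = -19 - 1134*15 = -19 - 54*315 = -19 - 17010 = -17029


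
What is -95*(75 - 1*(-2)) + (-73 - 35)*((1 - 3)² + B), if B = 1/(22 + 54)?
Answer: -147220/19 ≈ -7748.4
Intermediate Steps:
B = 1/76 ≈ 0.013158
-95*(75 - 1*(-2)) + (-73 - 35)*((1 - 3)² + B) = -95*(75 - 1*(-2)) + (-73 - 35)*((1 - 3)² + 1/76) = -95*(75 + 2) - 108*((-2)² + 1/76) = -95*77 - 108*(4 + 1/76) = -7315 - 108*305/76 = -7315 - 8235/19 = -147220/19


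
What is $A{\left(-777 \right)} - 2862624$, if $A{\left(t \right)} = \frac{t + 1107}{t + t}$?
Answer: $- \frac{741419671}{259} \approx -2.8626 \cdot 10^{6}$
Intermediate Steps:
$A{\left(t \right)} = \frac{1107 + t}{2 t}$
$A{\left(-777 \right)} - 2862624 = \frac{1107 - 777}{2 \left(-777\right)} - 2862624 = \frac{1}{2} \left(- \frac{1}{777}\right) 330 - 2862624 = - \frac{55}{259} - 2862624 = - \frac{741419671}{259}$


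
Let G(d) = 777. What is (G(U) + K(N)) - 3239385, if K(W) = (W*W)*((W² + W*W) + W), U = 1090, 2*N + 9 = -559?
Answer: 12984635760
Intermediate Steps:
N = -284 (N = -9/2 + (½)*(-559) = -9/2 - 559/2 = -284)
K(W) = W²*(W + 2*W²) (K(W) = W²*((W² + W²) + W) = W²*(2*W² + W) = W²*(W + 2*W²))
(G(U) + K(N)) - 3239385 = (777 + (-284)³*(1 + 2*(-284))) - 3239385 = (777 - 22906304*(1 - 568)) - 3239385 = (777 - 22906304*(-567)) - 3239385 = (777 + 12987874368) - 3239385 = 12987875145 - 3239385 = 12984635760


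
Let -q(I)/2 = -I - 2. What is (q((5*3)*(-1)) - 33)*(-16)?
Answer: 944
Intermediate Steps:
q(I) = 4 + 2*I (q(I) = -2*(-I - 2) = -2*(-2 - I) = 4 + 2*I)
(q((5*3)*(-1)) - 33)*(-16) = ((4 + 2*((5*3)*(-1))) - 33)*(-16) = ((4 + 2*(15*(-1))) - 33)*(-16) = ((4 + 2*(-15)) - 33)*(-16) = ((4 - 30) - 33)*(-16) = (-26 - 33)*(-16) = -59*(-16) = 944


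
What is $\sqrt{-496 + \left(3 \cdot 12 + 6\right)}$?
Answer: $i \sqrt{454} \approx 21.307 i$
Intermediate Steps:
$\sqrt{-496 + \left(3 \cdot 12 + 6\right)} = \sqrt{-496 + \left(36 + 6\right)} = \sqrt{-496 + 42} = \sqrt{-454} = i \sqrt{454}$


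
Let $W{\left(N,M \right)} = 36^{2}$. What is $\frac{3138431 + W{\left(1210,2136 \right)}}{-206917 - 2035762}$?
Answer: $- \frac{3139727}{2242679} \approx -1.4$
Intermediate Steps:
$W{\left(N,M \right)} = 1296$
$\frac{3138431 + W{\left(1210,2136 \right)}}{-206917 - 2035762} = \frac{3138431 + 1296}{-206917 - 2035762} = \frac{3139727}{-2242679} = 3139727 \left(- \frac{1}{2242679}\right) = - \frac{3139727}{2242679}$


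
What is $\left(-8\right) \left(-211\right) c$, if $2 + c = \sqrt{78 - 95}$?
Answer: $-3376 + 1688 i \sqrt{17} \approx -3376.0 + 6959.8 i$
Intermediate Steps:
$c = -2 + i \sqrt{17}$ ($c = -2 + \sqrt{78 - 95} = -2 + \sqrt{-17} = -2 + i \sqrt{17} \approx -2.0 + 4.1231 i$)
$\left(-8\right) \left(-211\right) c = \left(-8\right) \left(-211\right) \left(-2 + i \sqrt{17}\right) = 1688 \left(-2 + i \sqrt{17}\right) = -3376 + 1688 i \sqrt{17}$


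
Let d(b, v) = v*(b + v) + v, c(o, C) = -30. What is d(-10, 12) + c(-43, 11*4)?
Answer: 6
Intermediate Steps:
d(b, v) = v + v*(b + v)
d(-10, 12) + c(-43, 11*4) = 12*(1 - 10 + 12) - 30 = 12*3 - 30 = 36 - 30 = 6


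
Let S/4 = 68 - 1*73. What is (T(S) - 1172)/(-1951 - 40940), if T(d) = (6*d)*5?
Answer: 1772/42891 ≈ 0.041314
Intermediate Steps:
S = -20 (S = 4*(68 - 1*73) = 4*(68 - 73) = 4*(-5) = -20)
T(d) = 30*d
(T(S) - 1172)/(-1951 - 40940) = (30*(-20) - 1172)/(-1951 - 40940) = (-600 - 1172)/(-42891) = -1772*(-1/42891) = 1772/42891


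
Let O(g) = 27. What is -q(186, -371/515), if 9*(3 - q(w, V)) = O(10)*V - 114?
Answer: -27544/1545 ≈ -17.828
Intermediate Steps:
q(w, V) = 47/3 - 3*V (q(w, V) = 3 - (27*V - 114)/9 = 3 - (-114 + 27*V)/9 = 3 + (38/3 - 3*V) = 47/3 - 3*V)
-q(186, -371/515) = -(47/3 - (-1113)/515) = -(47/3 - 3*(-371/515)) = -(47/3 + 1113/515) = -1*27544/1545 = -27544/1545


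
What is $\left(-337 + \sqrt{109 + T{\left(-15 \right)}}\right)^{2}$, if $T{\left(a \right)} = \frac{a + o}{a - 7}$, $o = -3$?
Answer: $\frac{1250467}{11} - \frac{1348 \sqrt{3322}}{11} \approx 1.0662 \cdot 10^{5}$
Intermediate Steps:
$T{\left(a \right)} = \frac{-3 + a}{-7 + a}$ ($T{\left(a \right)} = \frac{a - 3}{a - 7} = \frac{-3 + a}{-7 + a}$)
$\left(-337 + \sqrt{109 + T{\left(-15 \right)}}\right)^{2} = \left(-337 + \sqrt{109 + \frac{-3 - 15}{-7 - 15}}\right)^{2} = \left(-337 + \sqrt{109 + \frac{1}{-22} \left(-18\right)}\right)^{2} = \left(-337 + \sqrt{109 - - \frac{9}{11}}\right)^{2} = \left(-337 + \sqrt{109 + \frac{9}{11}}\right)^{2} = \left(-337 + \sqrt{\frac{1208}{11}}\right)^{2} = \left(-337 + \frac{2 \sqrt{3322}}{11}\right)^{2}$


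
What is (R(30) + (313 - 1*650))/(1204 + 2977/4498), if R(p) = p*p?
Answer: 194798/416813 ≈ 0.46735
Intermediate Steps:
R(p) = p²
(R(30) + (313 - 1*650))/(1204 + 2977/4498) = (30² + (313 - 1*650))/(1204 + 2977/4498) = (900 + (313 - 650))/(1204 + 2977*(1/4498)) = (900 - 337)/(1204 + 229/346) = 563/(416813/346) = 563*(346/416813) = 194798/416813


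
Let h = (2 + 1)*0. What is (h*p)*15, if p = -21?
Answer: 0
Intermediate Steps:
h = 0 (h = 3*0 = 0)
(h*p)*15 = (0*(-21))*15 = 0*15 = 0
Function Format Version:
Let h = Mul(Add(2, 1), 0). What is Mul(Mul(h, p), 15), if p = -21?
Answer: 0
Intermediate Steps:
h = 0 (h = Mul(3, 0) = 0)
Mul(Mul(h, p), 15) = Mul(Mul(0, -21), 15) = Mul(0, 15) = 0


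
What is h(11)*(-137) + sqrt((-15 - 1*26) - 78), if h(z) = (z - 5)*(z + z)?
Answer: -18084 + I*sqrt(119) ≈ -18084.0 + 10.909*I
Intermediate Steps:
h(z) = 2*z*(-5 + z) (h(z) = (-5 + z)*(2*z) = 2*z*(-5 + z))
h(11)*(-137) + sqrt((-15 - 1*26) - 78) = (2*11*(-5 + 11))*(-137) + sqrt((-15 - 1*26) - 78) = (2*11*6)*(-137) + sqrt((-15 - 26) - 78) = 132*(-137) + sqrt(-41 - 78) = -18084 + sqrt(-119) = -18084 + I*sqrt(119)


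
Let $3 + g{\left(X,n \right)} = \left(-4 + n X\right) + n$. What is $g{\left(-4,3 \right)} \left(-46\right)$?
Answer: $736$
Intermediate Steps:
$g{\left(X,n \right)} = -7 + n + X n$ ($g{\left(X,n \right)} = -3 + \left(\left(-4 + n X\right) + n\right) = -3 + \left(\left(-4 + X n\right) + n\right) = -3 + \left(-4 + n + X n\right) = -7 + n + X n$)
$g{\left(-4,3 \right)} \left(-46\right) = \left(-7 + 3 - 12\right) \left(-46\right) = \left(-16\right) \left(-46\right) = 736$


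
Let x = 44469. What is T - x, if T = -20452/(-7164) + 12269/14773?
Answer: -1176482993639/26458443 ≈ -44465.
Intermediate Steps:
T = 97508128/26458443 (T = -20452*(-1/7164) + 12269*(1/14773) = 5113/1791 + 12269/14773 = 97508128/26458443 ≈ 3.6853)
T - x = 97508128/26458443 - 1*44469 = 97508128/26458443 - 44469 = -1176482993639/26458443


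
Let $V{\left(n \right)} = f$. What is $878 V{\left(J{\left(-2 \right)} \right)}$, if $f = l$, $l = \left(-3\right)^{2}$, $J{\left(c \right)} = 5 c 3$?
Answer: $7902$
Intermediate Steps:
$J{\left(c \right)} = 15 c$
$l = 9$
$f = 9$
$V{\left(n \right)} = 9$
$878 V{\left(J{\left(-2 \right)} \right)} = 878 \cdot 9 = 7902$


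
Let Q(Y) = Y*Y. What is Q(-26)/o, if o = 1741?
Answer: 676/1741 ≈ 0.38828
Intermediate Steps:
Q(Y) = Y**2
Q(-26)/o = (-26)**2/1741 = 676*(1/1741) = 676/1741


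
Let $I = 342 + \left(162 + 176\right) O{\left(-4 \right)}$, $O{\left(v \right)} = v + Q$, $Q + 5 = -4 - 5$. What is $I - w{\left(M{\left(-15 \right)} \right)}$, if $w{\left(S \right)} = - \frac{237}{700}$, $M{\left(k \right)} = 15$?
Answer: $- \frac{4019163}{700} \approx -5741.7$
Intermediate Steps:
$Q = -14$ ($Q = -5 - 9 = -14$)
$O{\left(v \right)} = -14 + v$ ($O{\left(v \right)} = v - 14 = -14 + v$)
$w{\left(S \right)} = - \frac{237}{700}$ ($w{\left(S \right)} = \left(-237\right) \frac{1}{700} = - \frac{237}{700}$)
$I = -5742$ ($I = 342 + \left(162 + 176\right) \left(-14 - 4\right) = 342 + 338 \left(-18\right) = 342 - 6084 = -5742$)
$I - w{\left(M{\left(-15 \right)} \right)} = -5742 - - \frac{237}{700} = -5742 + \frac{237}{700} = - \frac{4019163}{700}$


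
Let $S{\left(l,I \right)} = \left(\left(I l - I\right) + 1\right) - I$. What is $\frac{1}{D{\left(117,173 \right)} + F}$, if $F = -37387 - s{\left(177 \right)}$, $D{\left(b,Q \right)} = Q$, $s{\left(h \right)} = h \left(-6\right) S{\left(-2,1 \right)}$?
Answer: $- \frac{1}{40400} \approx -2.4752 \cdot 10^{-5}$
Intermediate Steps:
$S{\left(l,I \right)} = 1 - 2 I + I l$ ($S{\left(l,I \right)} = \left(\left(- I + I l\right) + 1\right) - I = \left(1 - I + I l\right) - I = 1 - 2 I + I l$)
$s{\left(h \right)} = 18 h$ ($s{\left(h \right)} = h \left(-6\right) \left(1 - 2 + 1 \left(-2\right)\right) = - 6 h \left(1 - 2 - 2\right) = - 6 h \left(-3\right) = 18 h$)
$F = -40573$ ($F = -37387 - 18 \cdot 177 = -37387 - 3186 = -40573$)
$\frac{1}{D{\left(117,173 \right)} + F} = \frac{1}{173 - 40573} = \frac{1}{-40400} = - \frac{1}{40400}$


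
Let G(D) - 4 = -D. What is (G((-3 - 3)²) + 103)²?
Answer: 5041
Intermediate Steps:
G(D) = 4 - D
(G((-3 - 3)²) + 103)² = ((4 - (-3 - 3)²) + 103)² = ((4 - 1*(-6)²) + 103)² = ((4 - 1*36) + 103)² = ((4 - 36) + 103)² = (-32 + 103)² = 71² = 5041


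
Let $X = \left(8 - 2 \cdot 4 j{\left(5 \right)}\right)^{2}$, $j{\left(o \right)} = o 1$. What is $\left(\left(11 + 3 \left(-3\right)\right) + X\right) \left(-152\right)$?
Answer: $-155952$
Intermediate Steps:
$j{\left(o \right)} = o$
$X = 1024$ ($X = \left(8 - 2 \cdot 4 \cdot 5\right)^{2} = \left(8 - 8 \cdot 5\right)^{2} = \left(8 - 40\right)^{2} = \left(-32\right)^{2} = 1024$)
$\left(\left(11 + 3 \left(-3\right)\right) + X\right) \left(-152\right) = \left(\left(11 + 3 \left(-3\right)\right) + 1024\right) \left(-152\right) = \left(\left(11 - 9\right) + 1024\right) \left(-152\right) = \left(2 + 1024\right) \left(-152\right) = 1026 \left(-152\right) = -155952$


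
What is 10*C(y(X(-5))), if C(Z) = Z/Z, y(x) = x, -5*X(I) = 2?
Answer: 10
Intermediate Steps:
X(I) = -2/5 (X(I) = -1/5*2 = -2/5)
C(Z) = 1
10*C(y(X(-5))) = 10*1 = 10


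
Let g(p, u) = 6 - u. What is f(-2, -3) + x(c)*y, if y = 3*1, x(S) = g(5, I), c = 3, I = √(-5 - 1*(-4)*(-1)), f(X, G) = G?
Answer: 15 - 9*I ≈ 15.0 - 9.0*I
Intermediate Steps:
I = 3*I (I = √(-5 + 4*(-1)) = √(-5 - 4) = √(-9) = 3*I ≈ 3.0*I)
x(S) = 6 - 3*I
y = 3
f(-2, -3) + x(c)*y = -3 + (6 - 3*I)*3 = -3 + (18 - 9*I) = 15 - 9*I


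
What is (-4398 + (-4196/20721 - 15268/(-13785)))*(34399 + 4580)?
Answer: -5439656871166122/31737665 ≈ -1.7139e+8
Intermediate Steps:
(-4398 + (-4196/20721 - 15268/(-13785)))*(34399 + 4580) = (-4398 + (-4196*1/20721 - 15268*(-1/13785)))*38979 = (-4398 + (-4196/20721 + 15268/13785))*38979 = (-4398 + 28725152/31737665)*38979 = -139553525518/31737665*38979 = -5439656871166122/31737665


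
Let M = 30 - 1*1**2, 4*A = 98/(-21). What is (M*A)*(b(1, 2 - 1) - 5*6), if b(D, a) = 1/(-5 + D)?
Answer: 24563/24 ≈ 1023.5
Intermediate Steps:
A = -7/6 (A = (98/(-21))/4 = (98*(-1/21))/4 = (1/4)*(-14/3) = -7/6 ≈ -1.1667)
M = 29 (M = 30 - 1*1 = 30 - 1 = 29)
(M*A)*(b(1, 2 - 1) - 5*6) = (29*(-7/6))*(1/(-5 + 1) - 5*6) = -203*(1/(-4) - 30)/6 = -203*(-1/4 - 30)/6 = -203/6*(-121/4) = 24563/24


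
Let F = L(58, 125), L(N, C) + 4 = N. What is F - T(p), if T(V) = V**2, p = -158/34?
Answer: 9365/289 ≈ 32.405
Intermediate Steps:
L(N, C) = -4 + N
p = -79/17 (p = -158*1/34 = -79/17 ≈ -4.6471)
F = 54 (F = -4 + 58 = 54)
F - T(p) = 54 - (-79/17)**2 = 54 - 1*6241/289 = 54 - 6241/289 = 9365/289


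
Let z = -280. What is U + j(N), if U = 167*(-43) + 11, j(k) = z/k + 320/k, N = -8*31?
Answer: -222275/31 ≈ -7170.2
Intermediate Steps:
N = -248
j(k) = 40/k (j(k) = -280/k + 320/k = 40/k)
U = -7170 (U = -7181 + 11 = -7170)
U + j(N) = -7170 + 40/(-248) = -7170 + 40*(-1/248) = -7170 - 5/31 = -222275/31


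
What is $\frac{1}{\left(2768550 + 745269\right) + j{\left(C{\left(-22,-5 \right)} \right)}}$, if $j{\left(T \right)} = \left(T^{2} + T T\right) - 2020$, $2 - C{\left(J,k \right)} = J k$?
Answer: $\frac{1}{3535127} \approx 2.8288 \cdot 10^{-7}$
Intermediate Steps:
$C{\left(J,k \right)} = 2 - J k$
$j{\left(T \right)} = -2020 + 2 T^{2}$ ($j{\left(T \right)} = \left(T^{2} + T^{2}\right) - 2020 = 2 T^{2} - 2020 = -2020 + 2 T^{2}$)
$\frac{1}{\left(2768550 + 745269\right) + j{\left(C{\left(-22,-5 \right)} \right)}} = \frac{1}{\left(2768550 + 745269\right) - \left(2020 - 2 \left(2 - \left(-22\right) \left(-5\right)\right)^{2}\right)} = \frac{1}{3513819 - \left(2020 - 2 \left(2 - 110\right)^{2}\right)} = \frac{1}{3513819 - \left(2020 - 2 \left(-108\right)^{2}\right)} = \frac{1}{3513819 + \left(-2020 + 2 \cdot 11664\right)} = \frac{1}{3513819 + \left(-2020 + 23328\right)} = \frac{1}{3513819 + 21308} = \frac{1}{3535127}$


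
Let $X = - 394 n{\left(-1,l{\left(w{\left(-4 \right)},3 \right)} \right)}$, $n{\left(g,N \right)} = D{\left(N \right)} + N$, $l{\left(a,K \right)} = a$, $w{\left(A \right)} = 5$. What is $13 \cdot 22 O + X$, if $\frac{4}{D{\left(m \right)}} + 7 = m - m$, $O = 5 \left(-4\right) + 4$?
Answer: $- \frac{44246}{7} \approx -6320.9$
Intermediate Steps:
$O = -16$ ($O = -20 + 4 = -16$)
$D{\left(m \right)} = - \frac{4}{7}$ ($D{\left(m \right)} = \frac{4}{-7 + \left(m - m\right)} = \frac{4}{-7 + 0} = \frac{4}{-7} = 4 \left(- \frac{1}{7}\right) = - \frac{4}{7}$)
$n{\left(g,N \right)} = - \frac{4}{7} + N$
$X = - \frac{12214}{7}$ ($X = - 394 \left(- \frac{4}{7} + 5\right) = \left(-394\right) \frac{31}{7} = - \frac{12214}{7} \approx -1744.9$)
$13 \cdot 22 O + X = 13 \cdot 22 \left(-16\right) - \frac{12214}{7} = 286 \left(-16\right) - \frac{12214}{7} = -4576 - \frac{12214}{7} = - \frac{44246}{7}$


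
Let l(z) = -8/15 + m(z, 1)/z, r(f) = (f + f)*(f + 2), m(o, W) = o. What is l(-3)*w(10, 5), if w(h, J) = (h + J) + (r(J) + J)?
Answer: 42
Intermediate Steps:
r(f) = 2*f*(2 + f) (r(f) = (2*f)*(2 + f) = 2*f*(2 + f))
w(h, J) = h + 2*J + 2*J*(2 + J) (w(h, J) = (h + J) + (2*J*(2 + J) + J) = (J + h) + (J + 2*J*(2 + J)) = h + 2*J + 2*J*(2 + J))
l(z) = 7/15 (l(z) = -8/15 + z/z = -8*1/15 + 1 = -8/15 + 1 = 7/15)
l(-3)*w(10, 5) = 7*(10 + 2*5² + 6*5)/15 = 7*(10 + 2*25 + 30)/15 = 7*(10 + 50 + 30)/15 = (7/15)*90 = 42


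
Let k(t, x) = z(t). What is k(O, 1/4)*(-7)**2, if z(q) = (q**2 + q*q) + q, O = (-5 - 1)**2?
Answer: 128772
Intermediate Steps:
O = 36 (O = (-6)**2 = 36)
z(q) = q + 2*q**2 (z(q) = (q**2 + q**2) + q = 2*q**2 + q = q + 2*q**2)
k(t, x) = t*(1 + 2*t)
k(O, 1/4)*(-7)**2 = (36*(1 + 2*36))*(-7)**2 = (36*(1 + 72))*49 = (36*73)*49 = 2628*49 = 128772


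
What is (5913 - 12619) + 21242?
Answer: 14536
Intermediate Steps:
(5913 - 12619) + 21242 = -6706 + 21242 = 14536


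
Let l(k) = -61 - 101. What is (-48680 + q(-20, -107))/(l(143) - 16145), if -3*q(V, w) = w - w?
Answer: 48680/16307 ≈ 2.9852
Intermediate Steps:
l(k) = -162
q(V, w) = 0 (q(V, w) = -(w - w)/3 = -⅓*0 = 0)
(-48680 + q(-20, -107))/(l(143) - 16145) = (-48680 + 0)/(-162 - 16145) = -48680/(-16307) = -48680*(-1/16307) = 48680/16307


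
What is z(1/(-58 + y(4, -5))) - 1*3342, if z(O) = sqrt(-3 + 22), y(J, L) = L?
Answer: -3342 + sqrt(19) ≈ -3337.6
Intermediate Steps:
z(O) = sqrt(19)
z(1/(-58 + y(4, -5))) - 1*3342 = sqrt(19) - 1*3342 = sqrt(19) - 3342 = -3342 + sqrt(19)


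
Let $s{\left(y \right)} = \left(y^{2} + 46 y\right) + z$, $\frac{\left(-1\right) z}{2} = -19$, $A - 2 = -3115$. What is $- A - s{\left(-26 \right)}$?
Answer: $3595$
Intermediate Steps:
$A = -3113$ ($A = 2 - 3115 = -3113$)
$z = 38$ ($z = \left(-2\right) \left(-19\right) = 38$)
$s{\left(y \right)} = 38 + y^{2} + 46 y$ ($s{\left(y \right)} = \left(y^{2} + 46 y\right) + 38 = 38 + y^{2} + 46 y$)
$- A - s{\left(-26 \right)} = \left(-1\right) \left(-3113\right) - \left(38 + \left(-26\right)^{2} + 46 \left(-26\right)\right) = 3113 - \left(38 + 676 - 1196\right) = 3113 - -482 = 3113 + 482 = 3595$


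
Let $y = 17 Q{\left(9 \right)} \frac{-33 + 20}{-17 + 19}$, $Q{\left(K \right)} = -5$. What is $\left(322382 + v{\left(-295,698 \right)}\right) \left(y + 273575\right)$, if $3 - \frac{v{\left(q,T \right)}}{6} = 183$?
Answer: $88077714005$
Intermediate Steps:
$v{\left(q,T \right)} = -1080$ ($v{\left(q,T \right)} = 18 - 1098 = -1080$)
$y = \frac{1105}{2}$ ($y = 17 \left(-5\right) \frac{-33 + 20}{-17 + 19} = - 85 \left(- \frac{13}{2}\right) = - 85 \left(\left(-13\right) \frac{1}{2}\right) = \left(-85\right) \left(- \frac{13}{2}\right) = \frac{1105}{2} \approx 552.5$)
$\left(322382 + v{\left(-295,698 \right)}\right) \left(y + 273575\right) = \left(322382 - 1080\right) \left(\frac{1105}{2} + 273575\right) = 321302 \cdot \frac{548255}{2} = 88077714005$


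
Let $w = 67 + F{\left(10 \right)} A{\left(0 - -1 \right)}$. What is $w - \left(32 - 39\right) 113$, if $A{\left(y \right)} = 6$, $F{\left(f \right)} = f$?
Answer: $918$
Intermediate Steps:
$w = 127$ ($w = 67 + 10 \cdot 6 = 67 + 60 = 127$)
$w - \left(32 - 39\right) 113 = 127 - \left(32 - 39\right) 113 = 127 - \left(-7\right) 113 = 127 - -791 = 127 + 791 = 918$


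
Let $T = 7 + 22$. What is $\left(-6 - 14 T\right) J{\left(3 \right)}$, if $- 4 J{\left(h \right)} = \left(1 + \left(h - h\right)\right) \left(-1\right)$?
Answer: $-103$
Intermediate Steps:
$T = 29$
$J{\left(h \right)} = \frac{1}{4}$ ($J{\left(h \right)} = - \frac{\left(1 + \left(h - h\right)\right) \left(-1\right)}{4} = - \frac{\left(1 + 0\right) \left(-1\right)}{4} = - \frac{1 \left(-1\right)}{4} = \left(- \frac{1}{4}\right) \left(-1\right) = \frac{1}{4}$)
$\left(-6 - 14 T\right) J{\left(3 \right)} = \left(-6 - 406\right) \frac{1}{4} = \left(-412\right) \frac{1}{4} = -103$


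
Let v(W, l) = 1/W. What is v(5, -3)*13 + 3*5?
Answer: 88/5 ≈ 17.600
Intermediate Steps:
v(W, l) = 1/W
v(5, -3)*13 + 3*5 = 13/5 + 3*5 = (1/5)*13 + 15 = 13/5 + 15 = 88/5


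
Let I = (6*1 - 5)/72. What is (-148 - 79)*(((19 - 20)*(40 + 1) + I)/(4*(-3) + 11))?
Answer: -669877/72 ≈ -9303.8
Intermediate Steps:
I = 1/72 (I = (6 - 5)*(1/72) = 1*(1/72) = 1/72 ≈ 0.013889)
(-148 - 79)*(((19 - 20)*(40 + 1) + I)/(4*(-3) + 11)) = (-148 - 79)*(((19 - 20)*(40 + 1) + 1/72)/(4*(-3) + 11)) = -227*(-1*41 + 1/72)/(-12 + 11) = -227*(-41 + 1/72)/(-1) = -(-669877)*(-1)/72 = -227*2951/72 = -669877/72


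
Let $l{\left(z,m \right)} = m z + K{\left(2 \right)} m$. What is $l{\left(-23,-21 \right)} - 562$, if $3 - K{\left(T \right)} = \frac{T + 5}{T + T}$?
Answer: $- \frac{421}{4} \approx -105.25$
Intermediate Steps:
$K{\left(T \right)} = 3 - \frac{5 + T}{2 T}$ ($K{\left(T \right)} = 3 - \frac{T + 5}{T + T} = 3 - \frac{5 + T}{2 T}$)
$l{\left(z,m \right)} = \frac{5 m}{4} + m z$ ($l{\left(z,m \right)} = m z + \frac{5 \left(-1 + 2\right)}{2 \cdot 2} m = m z + \frac{5}{2} \cdot \frac{1}{2} \cdot 1 m = m z + \frac{5 m}{4} = \frac{5 m}{4} + m z$)
$l{\left(-23,-21 \right)} - 562 = \frac{1}{4} \left(-21\right) \left(5 + 4 \left(-23\right)\right) - 562 = \frac{1}{4} \left(-21\right) \left(5 - 92\right) - 562 = \frac{1}{4} \left(-21\right) \left(-87\right) - 562 = \frac{1827}{4} - 562 = - \frac{421}{4}$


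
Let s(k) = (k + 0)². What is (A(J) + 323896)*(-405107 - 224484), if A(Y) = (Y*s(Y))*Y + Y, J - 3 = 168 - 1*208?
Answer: -1383853609820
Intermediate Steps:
J = -37 (J = 3 + (168 - 1*208) = 3 + (168 - 208) = 3 - 40 = -37)
s(k) = k²
A(Y) = Y + Y⁴ (A(Y) = (Y*Y²)*Y + Y = Y³*Y + Y = Y⁴ + Y = Y + Y⁴)
(A(J) + 323896)*(-405107 - 224484) = ((-37 + (-37)⁴) + 323896)*(-405107 - 224484) = ((-37 + 1874161) + 323896)*(-629591) = (1874124 + 323896)*(-629591) = 2198020*(-629591) = -1383853609820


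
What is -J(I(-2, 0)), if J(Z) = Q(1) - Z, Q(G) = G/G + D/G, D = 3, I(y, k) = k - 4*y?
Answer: 4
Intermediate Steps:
Q(G) = 1 + 3/G (Q(G) = G/G + 3/G = 1 + 3/G)
J(Z) = 4 - Z (J(Z) = (3 + 1)/1 - Z = 1*4 - Z = 4 - Z)
-J(I(-2, 0)) = -(4 - (0 - 4*(-2))) = -(4 - (0 + 8)) = -(4 - 1*8) = -(4 - 8) = -1*(-4) = 4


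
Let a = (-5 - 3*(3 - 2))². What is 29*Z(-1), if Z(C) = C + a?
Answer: 1827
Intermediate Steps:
a = 64 (a = (-5 - 3*1)² = (-5 - 3)² = (-8)² = 64)
Z(C) = 64 + C (Z(C) = C + 64 = 64 + C)
29*Z(-1) = 29*(64 - 1) = 29*63 = 1827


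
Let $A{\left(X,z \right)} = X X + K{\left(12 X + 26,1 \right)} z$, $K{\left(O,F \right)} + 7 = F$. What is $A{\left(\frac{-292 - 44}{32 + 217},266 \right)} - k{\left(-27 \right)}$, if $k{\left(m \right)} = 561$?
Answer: $- \frac{14847029}{6889} \approx -2155.2$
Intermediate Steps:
$K{\left(O,F \right)} = -7 + F$
$A{\left(X,z \right)} = X^{2} - 6 z$ ($A{\left(X,z \right)} = X X + \left(-7 + 1\right) z = X^{2} - 6 z$)
$A{\left(\frac{-292 - 44}{32 + 217},266 \right)} - k{\left(-27 \right)} = \left(\left(\frac{-292 - 44}{32 + 217}\right)^{2} - 1596\right) - 561 = \left(\left(- \frac{336}{249}\right)^{2} - 1596\right) - 561 = \left(\left(\left(-336\right) \frac{1}{249}\right)^{2} - 1596\right) - 561 = \left(\left(- \frac{112}{83}\right)^{2} - 1596\right) - 561 = \left(\frac{12544}{6889} - 1596\right) - 561 = - \frac{10982300}{6889} - 561 = - \frac{14847029}{6889}$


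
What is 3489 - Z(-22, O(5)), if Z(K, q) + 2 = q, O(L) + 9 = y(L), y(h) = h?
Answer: 3495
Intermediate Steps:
O(L) = -9 + L
Z(K, q) = -2 + q
3489 - Z(-22, O(5)) = 3489 - (-2 + (-9 + 5)) = 3489 - (-2 - 4) = 3489 - 1*(-6) = 3489 + 6 = 3495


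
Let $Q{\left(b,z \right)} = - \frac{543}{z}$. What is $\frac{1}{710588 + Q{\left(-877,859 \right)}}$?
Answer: $\frac{859}{610394549} \approx 1.4073 \cdot 10^{-6}$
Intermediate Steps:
$\frac{1}{710588 + Q{\left(-877,859 \right)}} = \frac{1}{710588 - \frac{543}{859}} = \frac{1}{\frac{610394549}{859}} = \frac{859}{610394549}$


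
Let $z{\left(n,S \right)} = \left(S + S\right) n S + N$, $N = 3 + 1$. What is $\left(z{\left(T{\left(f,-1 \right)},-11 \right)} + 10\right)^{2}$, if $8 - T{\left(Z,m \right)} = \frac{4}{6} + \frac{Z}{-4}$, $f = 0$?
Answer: $\frac{28793956}{9} \approx 3.1993 \cdot 10^{6}$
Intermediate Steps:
$N = 4$
$T{\left(Z,m \right)} = \frac{22}{3} + \frac{Z}{4}$ ($T{\left(Z,m \right)} = 8 - \left(\frac{4}{6} + \frac{Z}{-4}\right) = 8 - \left(4 \cdot \frac{1}{6} + Z \left(- \frac{1}{4}\right)\right) = 8 - \left(\frac{2}{3} - \frac{Z}{4}\right) = 8 + \left(- \frac{2}{3} + \frac{Z}{4}\right) = \frac{22}{3} + \frac{Z}{4}$)
$z{\left(n,S \right)} = 4 + 2 n S^{2}$ ($z{\left(n,S \right)} = \left(S + S\right) n S + 4 = 2 S n S + 4 = 2 n S^{2} + 4 = 4 + 2 n S^{2}$)
$\left(z{\left(T{\left(f,-1 \right)},-11 \right)} + 10\right)^{2} = \left(\left(4 + 2 \left(\frac{22}{3} + \frac{1}{4} \cdot 0\right) \left(-11\right)^{2}\right) + 10\right)^{2} = \left(\left(4 + 2 \left(\frac{22}{3} + 0\right) 121\right) + 10\right)^{2} = \left(\left(4 + 2 \cdot \frac{22}{3} \cdot 121\right) + 10\right)^{2} = \left(\left(4 + \frac{5324}{3}\right) + 10\right)^{2} = \left(\frac{5336}{3} + 10\right)^{2} = \left(\frac{5366}{3}\right)^{2} = \frac{28793956}{9}$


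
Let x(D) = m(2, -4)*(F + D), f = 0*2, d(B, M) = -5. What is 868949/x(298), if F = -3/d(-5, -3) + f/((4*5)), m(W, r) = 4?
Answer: 4344745/5972 ≈ 727.52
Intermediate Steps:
f = 0
F = ⅗ (F = -3/(-5) + 0/((4*5)) = -3*(-⅕) + 0/20 = ⅗ + 0*(1/20) = ⅗ + 0 = ⅗ ≈ 0.60000)
x(D) = 12/5 + 4*D (x(D) = 4*(⅗ + D) = 12/5 + 4*D)
868949/x(298) = 868949/(12/5 + 4*298) = 868949/(12/5 + 1192) = 868949/(5972/5) = 868949*(5/5972) = 4344745/5972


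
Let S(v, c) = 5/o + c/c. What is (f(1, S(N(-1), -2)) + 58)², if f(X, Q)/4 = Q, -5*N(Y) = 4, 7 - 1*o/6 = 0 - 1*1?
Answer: 561001/144 ≈ 3895.8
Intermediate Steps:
o = 48 (o = 42 - 6*(0 - 1*1) = 42 - 6*(0 - 1) = 42 - 6*(-1) = 42 + 6 = 48)
N(Y) = -⅘ (N(Y) = -⅕*4 = -⅘)
S(v, c) = 53/48 (S(v, c) = 5/48 + c/c = 5*(1/48) + 1 = 5/48 + 1 = 53/48)
f(X, Q) = 4*Q
(f(1, S(N(-1), -2)) + 58)² = (4*(53/48) + 58)² = (53/12 + 58)² = (749/12)² = 561001/144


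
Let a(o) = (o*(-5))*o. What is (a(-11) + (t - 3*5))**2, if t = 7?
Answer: 375769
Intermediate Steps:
a(o) = -5*o**2 (a(o) = (-5*o)*o = -5*o**2)
(a(-11) + (t - 3*5))**2 = (-5*(-11)**2 + (7 - 3*5))**2 = (-5*121 + (7 - 15))**2 = (-605 - 8)**2 = (-613)**2 = 375769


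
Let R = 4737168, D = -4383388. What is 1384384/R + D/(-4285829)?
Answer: 1668629903720/1268918249517 ≈ 1.3150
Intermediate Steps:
1384384/R + D/(-4285829) = 1384384/4737168 - 4383388/(-4285829) = 1384384*(1/4737168) - 4383388*(-1/4285829) = 86524/296073 + 4383388/4285829 = 1668629903720/1268918249517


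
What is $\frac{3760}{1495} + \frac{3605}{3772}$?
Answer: $\frac{170193}{49036} \approx 3.4708$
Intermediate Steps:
$\frac{3760}{1495} + \frac{3605}{3772} = 3760 \cdot \frac{1}{1495} + 3605 \cdot \frac{1}{3772} = \frac{752}{299} + \frac{3605}{3772} = \frac{170193}{49036}$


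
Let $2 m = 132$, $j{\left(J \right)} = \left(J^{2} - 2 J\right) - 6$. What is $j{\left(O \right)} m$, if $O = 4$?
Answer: $132$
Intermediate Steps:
$j{\left(J \right)} = -6 + J^{2} - 2 J$
$m = 66$ ($m = \frac{1}{2} \cdot 132 = 66$)
$j{\left(O \right)} m = \left(-6 + 4^{2} - 8\right) 66 = \left(-6 + 16 - 8\right) 66 = 2 \cdot 66 = 132$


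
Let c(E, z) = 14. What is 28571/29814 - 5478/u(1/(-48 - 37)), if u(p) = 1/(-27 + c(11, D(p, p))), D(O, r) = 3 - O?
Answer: 2123202767/29814 ≈ 71215.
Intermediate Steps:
u(p) = -1/13 (u(p) = 1/(-27 + 14) = 1/(-13) = -1/13)
28571/29814 - 5478/u(1/(-48 - 37)) = 28571/29814 - 5478/(-1/13) = 28571*(1/29814) - 5478*(-13) = 28571/29814 + 71214 = 2123202767/29814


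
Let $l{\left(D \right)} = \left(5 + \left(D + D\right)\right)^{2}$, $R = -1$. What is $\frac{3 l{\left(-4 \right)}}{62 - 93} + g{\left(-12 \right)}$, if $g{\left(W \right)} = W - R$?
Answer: $- \frac{368}{31} \approx -11.871$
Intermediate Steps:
$g{\left(W \right)} = 1 + W$ ($g{\left(W \right)} = W - -1 = W + 1 = 1 + W$)
$l{\left(D \right)} = \left(5 + 2 D\right)^{2}$
$\frac{3 l{\left(-4 \right)}}{62 - 93} + g{\left(-12 \right)} = \frac{3 \left(5 + 2 \left(-4\right)\right)^{2}}{62 - 93} + \left(1 - 12\right) = \frac{3 \left(5 - 8\right)^{2}}{-31} - 11 = 3 \left(-3\right)^{2} \left(- \frac{1}{31}\right) - 11 = 3 \cdot 9 \left(- \frac{1}{31}\right) - 11 = 27 \left(- \frac{1}{31}\right) - 11 = - \frac{27}{31} - 11 = - \frac{368}{31}$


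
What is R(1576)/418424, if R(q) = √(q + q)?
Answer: √197/104606 ≈ 0.00013418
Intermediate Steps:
R(q) = √2*√q (R(q) = √(2*q) = √2*√q)
R(1576)/418424 = (√2*√1576)/418424 = (√2*(2*√394))*(1/418424) = (4*√197)*(1/418424) = √197/104606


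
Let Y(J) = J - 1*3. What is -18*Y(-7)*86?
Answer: 15480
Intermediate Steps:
Y(J) = -3 + J (Y(J) = J - 3 = -3 + J)
-18*Y(-7)*86 = -18*(-3 - 7)*86 = -18*(-10)*86 = 180*86 = 15480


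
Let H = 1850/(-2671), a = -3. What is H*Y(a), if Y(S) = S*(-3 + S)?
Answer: -33300/2671 ≈ -12.467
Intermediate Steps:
H = -1850/2671 (H = 1850*(-1/2671) = -1850/2671 ≈ -0.69262)
H*Y(a) = -(-5550)*(-3 - 3)/2671 = -(-5550)*(-6)/2671 = -1850/2671*18 = -33300/2671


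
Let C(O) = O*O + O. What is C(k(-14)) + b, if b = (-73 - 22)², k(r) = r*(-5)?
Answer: 13995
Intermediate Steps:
k(r) = -5*r
b = 9025 (b = (-95)² = 9025)
C(O) = O + O² (C(O) = O² + O = O + O²)
C(k(-14)) + b = (-5*(-14))*(1 - 5*(-14)) + 9025 = 70*(1 + 70) + 9025 = 70*71 + 9025 = 4970 + 9025 = 13995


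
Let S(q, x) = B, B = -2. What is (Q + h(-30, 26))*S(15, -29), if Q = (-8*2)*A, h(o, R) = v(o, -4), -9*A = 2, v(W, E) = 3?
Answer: -118/9 ≈ -13.111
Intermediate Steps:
A = -2/9 (A = -1/9*2 = -2/9 ≈ -0.22222)
h(o, R) = 3
S(q, x) = -2
Q = 32/9 (Q = -8*2*(-2/9) = -16*(-2/9) = 32/9 ≈ 3.5556)
(Q + h(-30, 26))*S(15, -29) = (32/9 + 3)*(-2) = (59/9)*(-2) = -118/9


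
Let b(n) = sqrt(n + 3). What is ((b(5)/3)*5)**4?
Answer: 40000/81 ≈ 493.83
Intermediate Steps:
b(n) = sqrt(3 + n)
((b(5)/3)*5)**4 = ((sqrt(3 + 5)/3)*5)**4 = ((sqrt(8)*(1/3))*5)**4 = (((2*sqrt(2))*(1/3))*5)**4 = ((2*sqrt(2)/3)*5)**4 = (10*sqrt(2)/3)**4 = 40000/81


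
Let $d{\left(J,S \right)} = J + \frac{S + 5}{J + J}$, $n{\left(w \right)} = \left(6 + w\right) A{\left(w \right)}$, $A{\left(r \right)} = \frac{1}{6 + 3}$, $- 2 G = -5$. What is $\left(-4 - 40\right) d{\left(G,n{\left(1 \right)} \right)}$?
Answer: $- \frac{7238}{45} \approx -160.84$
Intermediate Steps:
$G = \frac{5}{2}$ ($G = \left(- \frac{1}{2}\right) \left(-5\right) = \frac{5}{2} \approx 2.5$)
$A{\left(r \right)} = \frac{1}{9}$
$n{\left(w \right)} = \frac{2}{3} + \frac{w}{9}$ ($n{\left(w \right)} = \left(6 + w\right) \frac{1}{9} = \frac{2}{3} + \frac{w}{9}$)
$d{\left(J,S \right)} = J + \frac{5 + S}{2 J}$
$\left(-4 - 40\right) d{\left(G,n{\left(1 \right)} \right)} = \left(-4 - 40\right) \frac{5 + \left(\frac{2}{3} + \frac{1}{9} \cdot 1\right) + 2 \left(\frac{5}{2}\right)^{2}}{2 \cdot \frac{5}{2}} = - 44 \cdot \frac{1}{2} \cdot \frac{2}{5} \left(5 + \left(\frac{2}{3} + \frac{1}{9}\right) + 2 \cdot \frac{25}{4}\right) = - 44 \cdot \frac{1}{2} \cdot \frac{2}{5} \left(5 + \frac{7}{9} + \frac{25}{2}\right) = - 44 \cdot \frac{1}{2} \cdot \frac{2}{5} \cdot \frac{329}{18} = \left(-44\right) \frac{329}{90} = - \frac{7238}{45}$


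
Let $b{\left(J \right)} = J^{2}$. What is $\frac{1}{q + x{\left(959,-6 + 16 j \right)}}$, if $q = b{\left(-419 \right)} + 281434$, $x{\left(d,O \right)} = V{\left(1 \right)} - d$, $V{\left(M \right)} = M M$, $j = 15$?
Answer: $\frac{1}{456037} \approx 2.1928 \cdot 10^{-6}$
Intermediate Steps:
$V{\left(M \right)} = M^{2}$
$x{\left(d,O \right)} = 1 - d$ ($x{\left(d,O \right)} = 1^{2} - d = 1 - d$)
$q = 456995$ ($q = \left(-419\right)^{2} + 281434 = 175561 + 281434 = 456995$)
$\frac{1}{q + x{\left(959,-6 + 16 j \right)}} = \frac{1}{456995 + \left(1 - 959\right)} = \frac{1}{456995 - 958} = \frac{1}{456037}$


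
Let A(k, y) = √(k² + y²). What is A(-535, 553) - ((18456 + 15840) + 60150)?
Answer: -94446 + √592034 ≈ -93677.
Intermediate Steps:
A(-535, 553) - ((18456 + 15840) + 60150) = √((-535)² + 553²) - ((18456 + 15840) + 60150) = √(286225 + 305809) - (34296 + 60150) = √592034 - 1*94446 = √592034 - 94446 = -94446 + √592034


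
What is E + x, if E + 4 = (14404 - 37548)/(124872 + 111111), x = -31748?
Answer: -681177760/21453 ≈ -31752.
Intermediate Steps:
E = -87916/21453 (E = -4 + (14404 - 37548)/(124872 + 111111) = -4 - 23144/235983 = -4 - 23144*1/235983 = -4 - 2104/21453 = -87916/21453 ≈ -4.0981)
E + x = -87916/21453 - 31748 = -681177760/21453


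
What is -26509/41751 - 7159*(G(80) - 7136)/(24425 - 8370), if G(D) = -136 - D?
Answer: 2197053444973/670312305 ≈ 3277.7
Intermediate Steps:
-26509/41751 - 7159*(G(80) - 7136)/(24425 - 8370) = -26509/41751 - 7159*((-136 - 1*80) - 7136)/(24425 - 8370) = -26509*1/41751 - 7159/(16055/((-136 - 80) - 7136)) = -26509/41751 - 7159/(16055/(-216 - 7136)) = -26509/41751 - 7159/(16055/(-7352)) = -26509/41751 - 7159/(16055*(-1/7352)) = -26509/41751 - 7159/(-16055/7352) = -26509/41751 - 7159*(-7352/16055) = -26509/41751 + 52632968/16055 = 2197053444973/670312305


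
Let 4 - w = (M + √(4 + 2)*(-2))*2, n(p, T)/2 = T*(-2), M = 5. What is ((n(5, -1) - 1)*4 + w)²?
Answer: 132 + 48*√6 ≈ 249.58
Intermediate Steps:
n(p, T) = -4*T (n(p, T) = 2*(T*(-2)) = 2*(-2*T) = -4*T)
w = -6 + 4*√6 (w = 4 - (5 + √(4 + 2)*(-2))*2 = 4 - (5 + √6*(-2))*2 = 4 - (5 - 2*√6)*2 = 4 - (10 - 4*√6) = 4 + (-10 + 4*√6) = -6 + 4*√6 ≈ 3.7980)
((n(5, -1) - 1)*4 + w)² = ((-4*(-1) - 1)*4 + (-6 + 4*√6))² = ((4 - 1)*4 + (-6 + 4*√6))² = (3*4 + (-6 + 4*√6))² = (12 + (-6 + 4*√6))² = (6 + 4*√6)²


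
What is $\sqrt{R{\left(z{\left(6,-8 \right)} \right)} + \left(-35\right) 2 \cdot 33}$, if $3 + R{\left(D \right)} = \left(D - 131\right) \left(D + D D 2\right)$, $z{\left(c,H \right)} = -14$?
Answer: $3 i \sqrt{6347} \approx 239.0 i$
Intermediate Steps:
$R{\left(D \right)} = -3 + \left(-131 + D\right) \left(D + 2 D^{2}\right)$ ($R{\left(D \right)} = -3 + \left(D - 131\right) \left(D + D D 2\right) = -3 + \left(-131 + D\right) \left(D + D^{2} \cdot 2\right) = -3 + \left(-131 + D\right) \left(D + 2 D^{2}\right)$)
$\sqrt{R{\left(z{\left(6,-8 \right)} \right)} + \left(-35\right) 2 \cdot 33} = \sqrt{\left(-3 - 261 \left(-14\right)^{2} - -1834 + 2 \left(-14\right)^{3}\right) + \left(-35\right) 2 \cdot 33} = \sqrt{\left(-3 - 51156 + 1834 + 2 \left(-2744\right)\right) - 2310} = \sqrt{\left(-3 - 51156 + 1834 - 5488\right) - 2310} = \sqrt{-54813 - 2310} = \sqrt{-57123} = 3 i \sqrt{6347}$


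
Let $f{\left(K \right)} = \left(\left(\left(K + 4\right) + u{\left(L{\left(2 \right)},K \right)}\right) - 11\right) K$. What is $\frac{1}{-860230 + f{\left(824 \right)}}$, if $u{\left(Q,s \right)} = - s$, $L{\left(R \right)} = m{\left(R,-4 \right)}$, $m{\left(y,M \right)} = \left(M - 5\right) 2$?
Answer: $- \frac{1}{865998} \approx -1.1547 \cdot 10^{-6}$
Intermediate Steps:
$m{\left(y,M \right)} = -10 + 2 M$ ($m{\left(y,M \right)} = \left(-5 + M\right) 2 = -10 + 2 M$)
$L{\left(R \right)} = -18$ ($L{\left(R \right)} = -10 + 2 \left(-4\right) = -10 - 8 = -18$)
$f{\left(K \right)} = - 7 K$ ($f{\left(K \right)} = \left(\left(\left(K + 4\right) - K\right) - 11\right) K = \left(\left(\left(4 + K\right) - K\right) - 11\right) K = \left(4 - 11\right) K = - 7 K$)
$\frac{1}{-860230 + f{\left(824 \right)}} = \frac{1}{-860230 - 5768} = \frac{1}{-865998} = - \frac{1}{865998}$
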